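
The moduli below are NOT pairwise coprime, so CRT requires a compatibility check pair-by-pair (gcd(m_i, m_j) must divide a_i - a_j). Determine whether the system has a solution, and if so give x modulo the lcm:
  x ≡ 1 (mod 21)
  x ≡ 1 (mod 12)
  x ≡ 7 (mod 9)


Moduli 21, 12, 9 are not pairwise coprime, so CRT works modulo lcm(m_i) when all pairwise compatibility conditions hold.
Pairwise compatibility: gcd(m_i, m_j) must divide a_i - a_j for every pair.
Merge one congruence at a time:
  Start: x ≡ 1 (mod 21).
  Combine with x ≡ 1 (mod 12): gcd(21, 12) = 3; 1 - 1 = 0, which IS divisible by 3, so compatible.
    Write x = 1 + 21·t and substitute into x ≡ 1 (mod 12): 21·t ≡ 1 − 1 = 0 (mod 12).
    Divide the congruence (and modulus) by g = 3: 7·t ≡ 0 (mod 4).
    Reduce coefficients mod 4: 3·t ≡ 0 (mod 4).
    The inverse of 3 mod 4 is 3 (since 3·3 = 9 = 2·4 + 1), so t ≡ 3·0 = 0 ≡ 0 (mod 4).
    Then x = 1 + 21·0 = 1, valid modulo lcm(21, 12) = 84: x ≡ 1 (mod 84).
  Combine with x ≡ 7 (mod 9): gcd(84, 9) = 3; 7 - 1 = 6, which IS divisible by 3, so compatible.
    Write x = 1 + 84·t and substitute into x ≡ 7 (mod 9): 84·t ≡ 7 − 1 = 6 (mod 9).
    Divide the congruence (and modulus) by g = 3: 28·t ≡ 2 (mod 3).
    Reduce coefficients mod 3: 1·t ≡ 2 (mod 3).
    So t ≡ 2 (mod 3).
    Then x = 1 + 84·2 = 169, valid modulo lcm(84, 9) = 252: x ≡ 169 (mod 252).
Verify: 169 mod 21 = 1, 169 mod 12 = 1, 169 mod 9 = 7.

x ≡ 169 (mod 252).


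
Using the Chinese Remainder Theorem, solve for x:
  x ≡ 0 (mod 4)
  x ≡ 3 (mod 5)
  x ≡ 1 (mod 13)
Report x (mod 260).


Moduli 4, 5, 13 are pairwise coprime; by CRT there is a unique solution modulo M = 4 · 5 · 13 = 260.
Solve pairwise, accumulating the modulus:
  Start with x ≡ 0 (mod 4).
  Combine with x ≡ 3 (mod 5): since gcd(4, 5) = 1, we get a unique residue mod 20.
    Write x = 0 + 4·t and substitute into x ≡ 3 (mod 5): 4·t ≡ 3 − 0 = 3 (mod 5).
    The inverse of 4 mod 5 is 4 (since 4·4 = 16 = 3·5 + 1), so t ≡ 4·3 = 12 ≡ 2 (mod 5).
    Then x = 0 + 4·2 = 8, valid modulo lcm(4, 5) = 20: x ≡ 8 (mod 20).
  Combine with x ≡ 1 (mod 13): since gcd(20, 13) = 1, we get a unique residue mod 260.
    Write x = 8 + 20·t and substitute into x ≡ 1 (mod 13): 20·t ≡ 1 − 8 = -7 (mod 13).
    Reduce coefficients mod 13: 7·t ≡ 6 (mod 13).
    The inverse of 7 mod 13 is 2 (since 7·2 = 14 = 1·13 + 1), so t ≡ 2·6 = 12 ≡ 12 (mod 13).
    Then x = 8 + 20·12 = 248, valid modulo lcm(20, 13) = 260: x ≡ 248 (mod 260).
Verify: 248 mod 4 = 0 ✓, 248 mod 5 = 3 ✓, 248 mod 13 = 1 ✓.

x ≡ 248 (mod 260).


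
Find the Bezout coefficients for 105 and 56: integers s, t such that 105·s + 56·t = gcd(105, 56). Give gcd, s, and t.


Euclidean algorithm on (105, 56) — divide until remainder is 0:
  105 = 1 · 56 + 49
  56 = 1 · 49 + 7
  49 = 7 · 7 + 0
gcd(105, 56) = 7.
Track Bezout coefficients alongside the remainders: start with r₀ = 105 = a·1 + b·0 (s = 1, t = 0) and r₁ = 56 = a·0 + b·1 (s = 0, t = 1); each new remainder r_{k+1} = r_{k-1} − q_k·r_k inherits s_{k+1} = s_{k-1} − q_k·s_k, t_{k+1} = t_{k-1} − q_k·t_k, so r_k = a·s_k + b·t_k at every step:
  q = 1: r = 49, s = 1 − 1·0 = 1, t = 0 − 1·1 = -1  (check: 105·1 + 56·(-1) = 49)
  q = 1: r = 7, s = 0 − 1·1 = -1, t = 1 − 1·(-1) = 2  (check: 105·(-1) + 56·2 = 7)
The row with r = 7 (the gcd) gives the Bezout coefficients s = -1, t = 2.
Result: 105 · (-1) + 56 · (2) = 7.

gcd(105, 56) = 7; s = -1, t = 2 (check: 105·(-1) + 56·2 = 7).


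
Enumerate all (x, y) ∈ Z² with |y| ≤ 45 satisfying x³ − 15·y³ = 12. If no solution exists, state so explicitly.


The equation is x³ - 15y³ = 12. For fixed y, x³ = 15·y³ + 12, so a solution requires the RHS to be a perfect cube.
Strategy: iterate y from -45 to 45, compute RHS = 15·y³ + 12, and check whether it is a (positive or negative) perfect cube.
Check small values of y:
  y = 0: RHS = 12 is not a perfect cube.
  y = 1: RHS = 27 = (3)³ ⇒ x = 3 works.
  y = -1: RHS = -3 is not a perfect cube.
  y = 2: RHS = 132 is not a perfect cube.
  y = -2: RHS = -108 is not a perfect cube.
  y = 3: RHS = 417 is not a perfect cube.
  y = -3: RHS = -393 is not a perfect cube.
Continuing the search up to |y| = 45 finds no further solutions beyond those listed.
Collected solutions: (3, 1).

Solutions (with |y| ≤ 45): (3, 1).


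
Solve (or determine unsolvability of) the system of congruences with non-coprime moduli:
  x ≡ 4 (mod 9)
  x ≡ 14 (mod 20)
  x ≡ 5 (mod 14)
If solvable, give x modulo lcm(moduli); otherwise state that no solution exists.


Moduli 9, 20, 14 are not pairwise coprime, so CRT works modulo lcm(m_i) when all pairwise compatibility conditions hold.
Pairwise compatibility: gcd(m_i, m_j) must divide a_i - a_j for every pair.
Merge one congruence at a time:
  Start: x ≡ 4 (mod 9).
  Combine with x ≡ 14 (mod 20): gcd(9, 20) = 1; 14 - 4 = 10, which IS divisible by 1, so compatible.
    Write x = 4 + 9·t and substitute into x ≡ 14 (mod 20): 9·t ≡ 14 − 4 = 10 (mod 20).
    The inverse of 9 mod 20 is 9 (since 9·9 = 81 = 4·20 + 1), so t ≡ 9·10 = 90 ≡ 10 (mod 20).
    Then x = 4 + 9·10 = 94, valid modulo lcm(9, 20) = 180: x ≡ 94 (mod 180).
  Combine with x ≡ 5 (mod 14): gcd(180, 14) = 2, and 5 - 94 = -89 is NOT divisible by 2.
    ⇒ system is inconsistent (no integer solution).

No solution (the system is inconsistent).


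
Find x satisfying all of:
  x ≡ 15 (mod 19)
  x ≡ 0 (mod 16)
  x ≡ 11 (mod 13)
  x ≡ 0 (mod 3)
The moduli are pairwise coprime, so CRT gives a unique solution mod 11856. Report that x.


Product of moduli M = 19 · 16 · 13 · 3 = 11856.
Merge one congruence at a time:
  Start: x ≡ 15 (mod 19).
  Combine with x ≡ 0 (mod 16); new modulus lcm = 304.
    Write x = 15 + 19·t and substitute into x ≡ 0 (mod 16): 19·t ≡ 0 − 15 = -15 (mod 16).
    Reduce coefficients mod 16: 3·t ≡ 1 (mod 16).
    The inverse of 3 mod 16 is 11 (since 3·11 = 33 = 2·16 + 1), so t ≡ 11·1 = 11 ≡ 11 (mod 16).
    Then x = 15 + 19·11 = 224, valid modulo lcm(19, 16) = 304: x ≡ 224 (mod 304).
  Combine with x ≡ 11 (mod 13); new modulus lcm = 3952.
    Write x = 224 + 304·t and substitute into x ≡ 11 (mod 13): 304·t ≡ 11 − 224 = -213 (mod 13).
    Reduce coefficients mod 13: 5·t ≡ 8 (mod 13).
    The inverse of 5 mod 13 is 8 (since 5·8 = 40 = 3·13 + 1), so t ≡ 8·8 = 64 ≡ 12 (mod 13).
    Then x = 224 + 304·12 = 3872, valid modulo lcm(304, 13) = 3952: x ≡ 3872 (mod 3952).
  Combine with x ≡ 0 (mod 3); new modulus lcm = 11856.
    Write x = 3872 + 3952·t and substitute into x ≡ 0 (mod 3): 3952·t ≡ 0 − 3872 = -3872 (mod 3).
    Reduce coefficients mod 3: 1·t ≡ 1 (mod 3).
    So t ≡ 1 (mod 3).
    Then x = 3872 + 3952·1 = 7824, valid modulo lcm(3952, 3) = 11856: x ≡ 7824 (mod 11856).
Verify against each original: 7824 mod 19 = 15, 7824 mod 16 = 0, 7824 mod 13 = 11, 7824 mod 3 = 0.

x ≡ 7824 (mod 11856).


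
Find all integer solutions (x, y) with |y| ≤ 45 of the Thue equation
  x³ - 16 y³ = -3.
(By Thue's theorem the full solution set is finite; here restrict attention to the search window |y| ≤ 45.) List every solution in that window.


The equation is x³ - 16y³ = -3. For fixed y, x³ = 16·y³ − 3, so a solution requires the RHS to be a perfect cube.
Strategy: iterate y from -45 to 45, compute RHS = 16·y³ − 3, and check whether it is a (positive or negative) perfect cube.
Check small values of y:
  y = 0: RHS = -3 is not a perfect cube.
  y = 1: RHS = 13 is not a perfect cube.
  y = -1: RHS = -19 is not a perfect cube.
  y = 2: RHS = 125 = (5)³ ⇒ x = 5 works.
  y = -2: RHS = -131 is not a perfect cube.
  y = 3: RHS = 429 is not a perfect cube.
  y = -3: RHS = -435 is not a perfect cube.
Continuing the search up to |y| = 45 finds no further solutions beyond those listed.
Collected solutions: (5, 2).

Solutions (with |y| ≤ 45): (5, 2).


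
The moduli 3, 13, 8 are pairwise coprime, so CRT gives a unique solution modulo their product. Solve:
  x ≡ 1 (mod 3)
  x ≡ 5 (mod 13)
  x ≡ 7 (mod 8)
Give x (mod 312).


Moduli 3, 13, 8 are pairwise coprime; by CRT there is a unique solution modulo M = 3 · 13 · 8 = 312.
Solve pairwise, accumulating the modulus:
  Start with x ≡ 1 (mod 3).
  Combine with x ≡ 5 (mod 13): since gcd(3, 13) = 1, we get a unique residue mod 39.
    Write x = 1 + 3·t and substitute into x ≡ 5 (mod 13): 3·t ≡ 5 − 1 = 4 (mod 13).
    The inverse of 3 mod 13 is 9 (since 3·9 = 27 = 2·13 + 1), so t ≡ 9·4 = 36 ≡ 10 (mod 13).
    Then x = 1 + 3·10 = 31, valid modulo lcm(3, 13) = 39: x ≡ 31 (mod 39).
  Combine with x ≡ 7 (mod 8): since gcd(39, 8) = 1, we get a unique residue mod 312.
    Write x = 31 + 39·t and substitute into x ≡ 7 (mod 8): 39·t ≡ 7 − 31 = -24 (mod 8).
    Reduce coefficients mod 8: 7·t ≡ 0 (mod 8).
    The inverse of 7 mod 8 is 7 (since 7·7 = 49 = 6·8 + 1), so t ≡ 7·0 = 0 ≡ 0 (mod 8).
    Then x = 31 + 39·0 = 31, valid modulo lcm(39, 8) = 312: x ≡ 31 (mod 312).
Verify: 31 mod 3 = 1 ✓, 31 mod 13 = 5 ✓, 31 mod 8 = 7 ✓.

x ≡ 31 (mod 312).


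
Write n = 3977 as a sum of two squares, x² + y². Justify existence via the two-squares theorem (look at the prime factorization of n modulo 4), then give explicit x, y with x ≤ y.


Step 1: Factor n = 3977 = 41 · 97.
Step 2: Check the mod-4 condition on each prime factor: 41 ≡ 1 (mod 4), exponent 1; 97 ≡ 1 (mod 4), exponent 1.
All primes ≡ 3 (mod 4) appear to even exponent (or don't appear), so by the two-squares theorem n IS expressible as a sum of two squares.
Step 3: Build a representation. Here n = 41 · 97 is a product of primes ≡ 1 (mod 4). Each prime p ≡ 1 (mod 4) is itself a sum of two squares; find a² by testing p − a² for a perfect square:
  41: 41 − 1² = 40, 41 − 2² = 37, 41 − 3² = 32, 41 − 4² = 25 = 5² ⇒ 41 = 4² + 5².
  97: 97 − 1² = 96, 97 − 2² = 93, 97 − 3² = 88, 97 − 4² = 81 = 9² ⇒ 97 = 4² + 9².
  Combine using the Brahmagupta–Fibonacci identity (a² + b²)(c² + d²) = (ac − bd)² + (ad + bc)² = (ac + bd)² + (ad − bc)²:
  41 · 97 = 3977: from (4² + 5²)(4² + 9²), take (4·4 − 5·9, 4·9 + 5·4) = (16 − 45, 36 + 20) = (-29, 56); dropping signs (only squares matter) gives (29, 56); check 29² + 56² = 841 + 3136 = 3977 ✓.
Step 4: Order so x ≤ y and verify: 29² + 56² = 841 + 3136 = 3977 = n. ✓

n = 3977 = 29² + 56² (one valid representation with x ≤ y).


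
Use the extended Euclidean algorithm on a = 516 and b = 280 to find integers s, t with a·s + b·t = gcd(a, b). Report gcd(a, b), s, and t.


Euclidean algorithm on (516, 280) — divide until remainder is 0:
  516 = 1 · 280 + 236
  280 = 1 · 236 + 44
  236 = 5 · 44 + 16
  44 = 2 · 16 + 12
  16 = 1 · 12 + 4
  12 = 3 · 4 + 0
gcd(516, 280) = 4.
Track Bezout coefficients alongside the remainders: start with r₀ = 516 = a·1 + b·0 (s = 1, t = 0) and r₁ = 280 = a·0 + b·1 (s = 0, t = 1); each new remainder r_{k+1} = r_{k-1} − q_k·r_k inherits s_{k+1} = s_{k-1} − q_k·s_k, t_{k+1} = t_{k-1} − q_k·t_k, so r_k = a·s_k + b·t_k at every step:
  q = 1: r = 236, s = 1 − 1·0 = 1, t = 0 − 1·1 = -1  (check: 516·1 + 280·(-1) = 236)
  q = 1: r = 44, s = 0 − 1·1 = -1, t = 1 − 1·(-1) = 2  (check: 516·(-1) + 280·2 = 44)
  q = 5: r = 16, s = 1 − 5·(-1) = 6, t = -1 − 5·2 = -11  (check: 516·6 + 280·(-11) = 16)
  q = 2: r = 12, s = -1 − 2·6 = -13, t = 2 − 2·(-11) = 24  (check: 516·(-13) + 280·24 = 12)
  q = 1: r = 4, s = 6 − 1·(-13) = 19, t = -11 − 1·24 = -35  (check: 516·19 + 280·(-35) = 4)
The row with r = 4 (the gcd) gives the Bezout coefficients s = 19, t = -35.
Result: 516 · (19) + 280 · (-35) = 4.

gcd(516, 280) = 4; s = 19, t = -35 (check: 516·19 + 280·(-35) = 4).


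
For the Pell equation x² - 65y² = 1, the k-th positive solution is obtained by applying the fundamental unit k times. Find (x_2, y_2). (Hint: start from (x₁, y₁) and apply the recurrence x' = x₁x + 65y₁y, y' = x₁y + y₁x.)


Step 1: Find the fundamental solution (x₁, y₁) of x² - 65y² = 1.
  Expand √65 as a continued fraction. a₀ = ⌊√65⌋ = 8; iterate m_{k+1} = d_k·a_k − m_k, d_{k+1} = (65 − m_{k+1}²)/d_k, a_{k+1} = ⌊(a₀ + m_{k+1})/d_{k+1}⌋ (starting m₀ = 0, d₀ = 1), with convergents p_k = a_k·p_{k-1} + p_{k-2}, q_k = a_k·q_{k-1} + q_{k-2} (p₋₁ = 1, q₋₁ = 0):
  k = 0: a₀ = 8; p₀/q₀ = 8/1; p₀² − 65·q₀² = 64 − 65 = -1.
  k = 1: m = 8, d = 1, a = ⌊(8 + 8)/1⌋ = 16; p/q = (16·8 + 1)/(16·1 + 0) = 129/16; p² − 65·q² = 16641 − 16640 = 1.
  The first convergent with p² − 65·q² = 1 gives the fundamental solution (x₁, y₁) = (129, 16).
Step 2: Apply the recurrence (x_{n+1}, y_{n+1}) = (x₁x_n + 65y₁y_n, x₁y_n + y₁x_n) repeatedly.
  From (x_1, y_1) = (129, 16): x_2 = 129·129 + 65·16·16 = 33281; y_2 = 129·16 + 16·129 = 4128.
Step 3: Verify x_2² - 65·y_2² = 1107624961 - 1107624960 = 1 (should be 1). ✓

(x_1, y_1) = (129, 16); (x_2, y_2) = (33281, 4128).


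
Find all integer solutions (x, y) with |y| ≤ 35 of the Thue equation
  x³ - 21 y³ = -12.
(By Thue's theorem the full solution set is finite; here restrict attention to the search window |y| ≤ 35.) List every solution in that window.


The equation is x³ - 21y³ = -12. For fixed y, x³ = 21·y³ − 12, so a solution requires the RHS to be a perfect cube.
Strategy: iterate y from -35 to 35, compute RHS = 21·y³ − 12, and check whether it is a (positive or negative) perfect cube.
Check small values of y:
  y = 0: RHS = -12 is not a perfect cube.
  y = 1: RHS = 9 is not a perfect cube.
  y = -1: RHS = -33 is not a perfect cube.
  y = 2: RHS = 156 is not a perfect cube.
  y = -2: RHS = -180 is not a perfect cube.
  y = 3: RHS = 555 is not a perfect cube.
  y = -3: RHS = -579 is not a perfect cube.
Continuing the search up to |y| = 35 finds no solutions either.
No (x, y) in the scanned range satisfies the equation.

No integer solutions with |y| ≤ 35.


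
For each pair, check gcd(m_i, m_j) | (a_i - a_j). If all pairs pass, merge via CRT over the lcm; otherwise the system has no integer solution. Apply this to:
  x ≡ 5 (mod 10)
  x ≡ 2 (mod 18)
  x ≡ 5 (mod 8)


Moduli 10, 18, 8 are not pairwise coprime, so CRT works modulo lcm(m_i) when all pairwise compatibility conditions hold.
Pairwise compatibility: gcd(m_i, m_j) must divide a_i - a_j for every pair.
Merge one congruence at a time:
  Start: x ≡ 5 (mod 10).
  Combine with x ≡ 2 (mod 18): gcd(10, 18) = 2, and 2 - 5 = -3 is NOT divisible by 2.
    ⇒ system is inconsistent (no integer solution).

No solution (the system is inconsistent).


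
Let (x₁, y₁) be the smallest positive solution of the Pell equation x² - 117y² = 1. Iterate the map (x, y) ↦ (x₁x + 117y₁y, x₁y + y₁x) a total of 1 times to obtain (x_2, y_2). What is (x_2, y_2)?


Step 1: Find the fundamental solution (x₁, y₁) of x² - 117y² = 1.
  Expand √117 as a continued fraction. a₀ = ⌊√117⌋ = 10; iterate m_{k+1} = d_k·a_k − m_k, d_{k+1} = (117 − m_{k+1}²)/d_k, a_{k+1} = ⌊(a₀ + m_{k+1})/d_{k+1}⌋ (starting m₀ = 0, d₀ = 1), with convergents p_k = a_k·p_{k-1} + p_{k-2}, q_k = a_k·q_{k-1} + q_{k-2} (p₋₁ = 1, q₋₁ = 0):
  k = 0: a₀ = 10; p₀/q₀ = 10/1; p₀² − 117·q₀² = 100 − 117 = -17.
  k = 1: m = 10, d = 17, a = ⌊(10 + 10)/17⌋ = 1; p/q = (1·10 + 1)/(1·1 + 0) = 11/1; p² − 117·q² = 121 − 117 = 4.
  k = 2: m = 7, d = 4, a = ⌊(10 + 7)/4⌋ = 4; p/q = (4·11 + 10)/(4·1 + 1) = 54/5; p² − 117·q² = 2916 − 2925 = -9.
  k = 3: m = 9, d = 9, a = ⌊(10 + 9)/9⌋ = 2; p/q = (2·54 + 11)/(2·5 + 1) = 119/11; p² − 117·q² = 14161 − 14157 = 4.
  k = 4: m = 9, d = 4, a = ⌊(10 + 9)/4⌋ = 4; p/q = (4·119 + 54)/(4·11 + 5) = 530/49; p² − 117·q² = 280900 − 280917 = -17.
  k = 5: m = 7, d = 17, a = ⌊(10 + 7)/17⌋ = 1; p/q = (1·530 + 119)/(1·49 + 11) = 649/60; p² − 117·q² = 421201 − 421200 = 1.
  The first convergent with p² − 117·q² = 1 gives the fundamental solution (x₁, y₁) = (649, 60).
Step 2: Apply the recurrence (x_{n+1}, y_{n+1}) = (x₁x_n + 117y₁y_n, x₁y_n + y₁x_n) repeatedly.
  From (x_1, y_1) = (649, 60): x_2 = 649·649 + 117·60·60 = 842401; y_2 = 649·60 + 60·649 = 77880.
Step 3: Verify x_2² - 117·y_2² = 709639444801 - 709639444800 = 1 (should be 1). ✓

(x_1, y_1) = (649, 60); (x_2, y_2) = (842401, 77880).


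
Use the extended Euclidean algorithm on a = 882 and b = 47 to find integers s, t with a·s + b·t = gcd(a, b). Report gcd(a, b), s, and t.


Euclidean algorithm on (882, 47) — divide until remainder is 0:
  882 = 18 · 47 + 36
  47 = 1 · 36 + 11
  36 = 3 · 11 + 3
  11 = 3 · 3 + 2
  3 = 1 · 2 + 1
  2 = 2 · 1 + 0
gcd(882, 47) = 1.
Track Bezout coefficients alongside the remainders: start with r₀ = 882 = a·1 + b·0 (s = 1, t = 0) and r₁ = 47 = a·0 + b·1 (s = 0, t = 1); each new remainder r_{k+1} = r_{k-1} − q_k·r_k inherits s_{k+1} = s_{k-1} − q_k·s_k, t_{k+1} = t_{k-1} − q_k·t_k, so r_k = a·s_k + b·t_k at every step:
  q = 18: r = 36, s = 1 − 18·0 = 1, t = 0 − 18·1 = -18  (check: 882·1 + 47·(-18) = 36)
  q = 1: r = 11, s = 0 − 1·1 = -1, t = 1 − 1·(-18) = 19  (check: 882·(-1) + 47·19 = 11)
  q = 3: r = 3, s = 1 − 3·(-1) = 4, t = -18 − 3·19 = -75  (check: 882·4 + 47·(-75) = 3)
  q = 3: r = 2, s = -1 − 3·4 = -13, t = 19 − 3·(-75) = 244  (check: 882·(-13) + 47·244 = 2)
  q = 1: r = 1, s = 4 − 1·(-13) = 17, t = -75 − 1·244 = -319  (check: 882·17 + 47·(-319) = 1)
The row with r = 1 (the gcd) gives the Bezout coefficients s = 17, t = -319.
Result: 882 · (17) + 47 · (-319) = 1.

gcd(882, 47) = 1; s = 17, t = -319 (check: 882·17 + 47·(-319) = 1).


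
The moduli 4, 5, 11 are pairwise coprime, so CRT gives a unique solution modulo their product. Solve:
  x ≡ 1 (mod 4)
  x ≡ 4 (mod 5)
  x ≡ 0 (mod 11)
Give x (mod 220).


Moduli 4, 5, 11 are pairwise coprime; by CRT there is a unique solution modulo M = 4 · 5 · 11 = 220.
Solve pairwise, accumulating the modulus:
  Start with x ≡ 1 (mod 4).
  Combine with x ≡ 4 (mod 5): since gcd(4, 5) = 1, we get a unique residue mod 20.
    Write x = 1 + 4·t and substitute into x ≡ 4 (mod 5): 4·t ≡ 4 − 1 = 3 (mod 5).
    The inverse of 4 mod 5 is 4 (since 4·4 = 16 = 3·5 + 1), so t ≡ 4·3 = 12 ≡ 2 (mod 5).
    Then x = 1 + 4·2 = 9, valid modulo lcm(4, 5) = 20: x ≡ 9 (mod 20).
  Combine with x ≡ 0 (mod 11): since gcd(20, 11) = 1, we get a unique residue mod 220.
    Write x = 9 + 20·t and substitute into x ≡ 0 (mod 11): 20·t ≡ 0 − 9 = -9 (mod 11).
    Reduce coefficients mod 11: 9·t ≡ 2 (mod 11).
    The inverse of 9 mod 11 is 5 (since 9·5 = 45 = 4·11 + 1), so t ≡ 5·2 = 10 ≡ 10 (mod 11).
    Then x = 9 + 20·10 = 209, valid modulo lcm(20, 11) = 220: x ≡ 209 (mod 220).
Verify: 209 mod 4 = 1 ✓, 209 mod 5 = 4 ✓, 209 mod 11 = 0 ✓.

x ≡ 209 (mod 220).


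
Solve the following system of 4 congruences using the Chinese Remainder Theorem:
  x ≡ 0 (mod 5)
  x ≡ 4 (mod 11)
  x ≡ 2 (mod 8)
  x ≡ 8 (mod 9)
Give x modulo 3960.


Product of moduli M = 5 · 11 · 8 · 9 = 3960.
Merge one congruence at a time:
  Start: x ≡ 0 (mod 5).
  Combine with x ≡ 4 (mod 11); new modulus lcm = 55.
    Write x = 0 + 5·t and substitute into x ≡ 4 (mod 11): 5·t ≡ 4 − 0 = 4 (mod 11).
    The inverse of 5 mod 11 is 9 (since 5·9 = 45 = 4·11 + 1), so t ≡ 9·4 = 36 ≡ 3 (mod 11).
    Then x = 0 + 5·3 = 15, valid modulo lcm(5, 11) = 55: x ≡ 15 (mod 55).
  Combine with x ≡ 2 (mod 8); new modulus lcm = 440.
    Write x = 15 + 55·t and substitute into x ≡ 2 (mod 8): 55·t ≡ 2 − 15 = -13 (mod 8).
    Reduce coefficients mod 8: 7·t ≡ 3 (mod 8).
    The inverse of 7 mod 8 is 7 (since 7·7 = 49 = 6·8 + 1), so t ≡ 7·3 = 21 ≡ 5 (mod 8).
    Then x = 15 + 55·5 = 290, valid modulo lcm(55, 8) = 440: x ≡ 290 (mod 440).
  Combine with x ≡ 8 (mod 9); new modulus lcm = 3960.
    Write x = 290 + 440·t and substitute into x ≡ 8 (mod 9): 440·t ≡ 8 − 290 = -282 (mod 9).
    Reduce coefficients mod 9: 8·t ≡ 6 (mod 9).
    The inverse of 8 mod 9 is 8 (since 8·8 = 64 = 7·9 + 1), so t ≡ 8·6 = 48 ≡ 3 (mod 9).
    Then x = 290 + 440·3 = 1610, valid modulo lcm(440, 9) = 3960: x ≡ 1610 (mod 3960).
Verify against each original: 1610 mod 5 = 0, 1610 mod 11 = 4, 1610 mod 8 = 2, 1610 mod 9 = 8.

x ≡ 1610 (mod 3960).


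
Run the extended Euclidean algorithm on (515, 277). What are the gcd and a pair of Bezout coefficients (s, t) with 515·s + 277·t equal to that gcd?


Euclidean algorithm on (515, 277) — divide until remainder is 0:
  515 = 1 · 277 + 238
  277 = 1 · 238 + 39
  238 = 6 · 39 + 4
  39 = 9 · 4 + 3
  4 = 1 · 3 + 1
  3 = 3 · 1 + 0
gcd(515, 277) = 1.
Track Bezout coefficients alongside the remainders: start with r₀ = 515 = a·1 + b·0 (s = 1, t = 0) and r₁ = 277 = a·0 + b·1 (s = 0, t = 1); each new remainder r_{k+1} = r_{k-1} − q_k·r_k inherits s_{k+1} = s_{k-1} − q_k·s_k, t_{k+1} = t_{k-1} − q_k·t_k, so r_k = a·s_k + b·t_k at every step:
  q = 1: r = 238, s = 1 − 1·0 = 1, t = 0 − 1·1 = -1  (check: 515·1 + 277·(-1) = 238)
  q = 1: r = 39, s = 0 − 1·1 = -1, t = 1 − 1·(-1) = 2  (check: 515·(-1) + 277·2 = 39)
  q = 6: r = 4, s = 1 − 6·(-1) = 7, t = -1 − 6·2 = -13  (check: 515·7 + 277·(-13) = 4)
  q = 9: r = 3, s = -1 − 9·7 = -64, t = 2 − 9·(-13) = 119  (check: 515·(-64) + 277·119 = 3)
  q = 1: r = 1, s = 7 − 1·(-64) = 71, t = -13 − 1·119 = -132  (check: 515·71 + 277·(-132) = 1)
The row with r = 1 (the gcd) gives the Bezout coefficients s = 71, t = -132.
Result: 515 · (71) + 277 · (-132) = 1.

gcd(515, 277) = 1; s = 71, t = -132 (check: 515·71 + 277·(-132) = 1).


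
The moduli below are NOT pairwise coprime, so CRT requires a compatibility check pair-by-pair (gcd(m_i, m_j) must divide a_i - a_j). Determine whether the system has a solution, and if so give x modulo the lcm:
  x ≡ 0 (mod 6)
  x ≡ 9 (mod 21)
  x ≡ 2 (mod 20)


Moduli 6, 21, 20 are not pairwise coprime, so CRT works modulo lcm(m_i) when all pairwise compatibility conditions hold.
Pairwise compatibility: gcd(m_i, m_j) must divide a_i - a_j for every pair.
Merge one congruence at a time:
  Start: x ≡ 0 (mod 6).
  Combine with x ≡ 9 (mod 21): gcd(6, 21) = 3; 9 - 0 = 9, which IS divisible by 3, so compatible.
    Write x = 0 + 6·t and substitute into x ≡ 9 (mod 21): 6·t ≡ 9 − 0 = 9 (mod 21).
    Divide the congruence (and modulus) by g = 3: 2·t ≡ 3 (mod 7).
    The inverse of 2 mod 7 is 4 (since 2·4 = 8 = 1·7 + 1), so t ≡ 4·3 = 12 ≡ 5 (mod 7).
    Then x = 0 + 6·5 = 30, valid modulo lcm(6, 21) = 42: x ≡ 30 (mod 42).
  Combine with x ≡ 2 (mod 20): gcd(42, 20) = 2; 2 - 30 = -28, which IS divisible by 2, so compatible.
    Write x = 30 + 42·t and substitute into x ≡ 2 (mod 20): 42·t ≡ 2 − 30 = -28 (mod 20).
    Divide the congruence (and modulus) by g = 2: 21·t ≡ -14 (mod 10).
    Reduce coefficients mod 10: 1·t ≡ 6 (mod 10).
    So t ≡ 6 (mod 10).
    Then x = 30 + 42·6 = 282, valid modulo lcm(42, 20) = 420: x ≡ 282 (mod 420).
Verify: 282 mod 6 = 0, 282 mod 21 = 9, 282 mod 20 = 2.

x ≡ 282 (mod 420).


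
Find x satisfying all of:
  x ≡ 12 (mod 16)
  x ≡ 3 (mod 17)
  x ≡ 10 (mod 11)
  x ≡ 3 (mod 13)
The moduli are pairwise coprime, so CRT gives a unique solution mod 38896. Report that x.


Product of moduli M = 16 · 17 · 11 · 13 = 38896.
Merge one congruence at a time:
  Start: x ≡ 12 (mod 16).
  Combine with x ≡ 3 (mod 17); new modulus lcm = 272.
    Write x = 12 + 16·t and substitute into x ≡ 3 (mod 17): 16·t ≡ 3 − 12 = -9 (mod 17).
    Reduce coefficients mod 17: 16·t ≡ 8 (mod 17).
    The inverse of 16 mod 17 is 16 (since 16·16 = 256 = 15·17 + 1), so t ≡ 16·8 = 128 ≡ 9 (mod 17).
    Then x = 12 + 16·9 = 156, valid modulo lcm(16, 17) = 272: x ≡ 156 (mod 272).
  Combine with x ≡ 10 (mod 11); new modulus lcm = 2992.
    Write x = 156 + 272·t and substitute into x ≡ 10 (mod 11): 272·t ≡ 10 − 156 = -146 (mod 11).
    Reduce coefficients mod 11: 8·t ≡ 8 (mod 11).
    The inverse of 8 mod 11 is 7 (since 8·7 = 56 = 5·11 + 1), so t ≡ 7·8 = 56 ≡ 1 (mod 11).
    Then x = 156 + 272·1 = 428, valid modulo lcm(272, 11) = 2992: x ≡ 428 (mod 2992).
  Combine with x ≡ 3 (mod 13); new modulus lcm = 38896.
    Write x = 428 + 2992·t and substitute into x ≡ 3 (mod 13): 2992·t ≡ 3 − 428 = -425 (mod 13).
    Reduce coefficients mod 13: 2·t ≡ 4 (mod 13).
    The inverse of 2 mod 13 is 7 (since 2·7 = 14 = 1·13 + 1), so t ≡ 7·4 = 28 ≡ 2 (mod 13).
    Then x = 428 + 2992·2 = 6412, valid modulo lcm(2992, 13) = 38896: x ≡ 6412 (mod 38896).
Verify against each original: 6412 mod 16 = 12, 6412 mod 17 = 3, 6412 mod 11 = 10, 6412 mod 13 = 3.

x ≡ 6412 (mod 38896).


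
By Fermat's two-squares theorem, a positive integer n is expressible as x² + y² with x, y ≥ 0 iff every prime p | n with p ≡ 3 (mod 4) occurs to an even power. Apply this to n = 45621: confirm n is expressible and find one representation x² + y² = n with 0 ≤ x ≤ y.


Step 1: Factor n = 45621 = 3^2 · 37 · 137.
Step 2: Check the mod-4 condition on each prime factor: 3 ≡ 3 (mod 4), exponent 2 (must be even); 37 ≡ 1 (mod 4), exponent 1; 137 ≡ 1 (mod 4), exponent 1.
All primes ≡ 3 (mod 4) appear to even exponent (or don't appear), so by the two-squares theorem n IS expressible as a sum of two squares.
Step 3: Build a representation. Group n = k² · m with k = 3 and m = 37 · 137 = 5069 (a product of primes ≡ 1 (mod 4)); a representation of m scales to one of n via (k·x)² + (k·y)² = k²(x² + y²). Each prime p ≡ 1 (mod 4) is itself a sum of two squares; find a² by testing p − a² for a perfect square:
  37: 37 − 1² = 36 = 6² ⇒ 37 = 1² + 6².
  137: 137 − 1² = 136, 137 − 2² = 133, 137 − 3² = 128, 137 − 4² = 121 = 11² ⇒ 137 = 4² + 11².
  Combine using the Brahmagupta–Fibonacci identity (a² + b²)(c² + d²) = (ac − bd)² + (ad + bc)² = (ac + bd)² + (ad − bc)²:
  37 · 137 = 5069: from (1² + 6²)(4² + 11²), take (1·4 − 6·11, 1·11 + 6·4) = (4 − 66, 11 + 24) = (-62, 35); dropping signs (only squares matter) gives (62, 35); check 62² + 35² = 3844 + 1225 = 5069 ✓.
  Scale by k = 3: (3·62, 3·35) = (186, 105).
Step 4: Order so x ≤ y and verify: 105² + 186² = 11025 + 34596 = 45621 = n. ✓

n = 45621 = 105² + 186² (one valid representation with x ≤ y).


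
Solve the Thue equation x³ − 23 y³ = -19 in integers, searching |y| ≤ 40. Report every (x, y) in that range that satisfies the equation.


The equation is x³ - 23y³ = -19. For fixed y, x³ = 23·y³ − 19, so a solution requires the RHS to be a perfect cube.
Strategy: iterate y from -40 to 40, compute RHS = 23·y³ − 19, and check whether it is a (positive or negative) perfect cube.
Check small values of y:
  y = 0: RHS = -19 is not a perfect cube.
  y = 1: RHS = 4 is not a perfect cube.
  y = -1: RHS = -42 is not a perfect cube.
  y = 2: RHS = 165 is not a perfect cube.
  y = -2: RHS = -203 is not a perfect cube.
  y = 3: RHS = 602 is not a perfect cube.
  y = -3: RHS = -640 is not a perfect cube.
Continuing the search up to |y| = 40 finds no solutions either.
No (x, y) in the scanned range satisfies the equation.

No integer solutions with |y| ≤ 40.


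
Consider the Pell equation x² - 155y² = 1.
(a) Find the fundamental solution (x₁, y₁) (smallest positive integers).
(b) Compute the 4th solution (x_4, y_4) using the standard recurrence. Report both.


Step 1: Find the fundamental solution (x₁, y₁) of x² - 155y² = 1.
  Expand √155 as a continued fraction. a₀ = ⌊√155⌋ = 12; iterate m_{k+1} = d_k·a_k − m_k, d_{k+1} = (155 − m_{k+1}²)/d_k, a_{k+1} = ⌊(a₀ + m_{k+1})/d_{k+1}⌋ (starting m₀ = 0, d₀ = 1), with convergents p_k = a_k·p_{k-1} + p_{k-2}, q_k = a_k·q_{k-1} + q_{k-2} (p₋₁ = 1, q₋₁ = 0):
  k = 0: a₀ = 12; p₀/q₀ = 12/1; p₀² − 155·q₀² = 144 − 155 = -11.
  k = 1: m = 12, d = 11, a = ⌊(12 + 12)/11⌋ = 2; p/q = (2·12 + 1)/(2·1 + 0) = 25/2; p² − 155·q² = 625 − 620 = 5.
  k = 2: m = 10, d = 5, a = ⌊(12 + 10)/5⌋ = 4; p/q = (4·25 + 12)/(4·2 + 1) = 112/9; p² − 155·q² = 12544 − 12555 = -11.
  k = 3: m = 10, d = 11, a = ⌊(12 + 10)/11⌋ = 2; p/q = (2·112 + 25)/(2·9 + 2) = 249/20; p² − 155·q² = 62001 − 62000 = 1.
  The first convergent with p² − 155·q² = 1 gives the fundamental solution (x₁, y₁) = (249, 20).
Step 2: Apply the recurrence (x_{n+1}, y_{n+1}) = (x₁x_n + 155y₁y_n, x₁y_n + y₁x_n) repeatedly.
  From (x_1, y_1) = (249, 20): x_2 = 249·249 + 155·20·20 = 124001; y_2 = 249·20 + 20·249 = 9960.
  From (x_2, y_2) = (124001, 9960): x_3 = 249·124001 + 155·20·9960 = 61752249; y_3 = 249·9960 + 20·124001 = 4960060.
  From (x_3, y_3) = (61752249, 4960060): x_4 = 249·61752249 + 155·20·4960060 = 30752496001; y_4 = 249·4960060 + 20·61752249 = 2470099920.
Step 3: Verify x_4² - 155·y_4² = 945716010291520992001 - 945716010291520992000 = 1 (should be 1). ✓

(x_1, y_1) = (249, 20); (x_4, y_4) = (30752496001, 2470099920).


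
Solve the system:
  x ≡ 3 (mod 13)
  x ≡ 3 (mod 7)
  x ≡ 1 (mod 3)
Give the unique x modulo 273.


Moduli 13, 7, 3 are pairwise coprime; by CRT there is a unique solution modulo M = 13 · 7 · 3 = 273.
Solve pairwise, accumulating the modulus:
  Start with x ≡ 3 (mod 13).
  Combine with x ≡ 3 (mod 7): since gcd(13, 7) = 1, we get a unique residue mod 91.
    Write x = 3 + 13·t and substitute into x ≡ 3 (mod 7): 13·t ≡ 3 − 3 = 0 (mod 7).
    Reduce coefficients mod 7: 6·t ≡ 0 (mod 7).
    The inverse of 6 mod 7 is 6 (since 6·6 = 36 = 5·7 + 1), so t ≡ 6·0 = 0 ≡ 0 (mod 7).
    Then x = 3 + 13·0 = 3, valid modulo lcm(13, 7) = 91: x ≡ 3 (mod 91).
  Combine with x ≡ 1 (mod 3): since gcd(91, 3) = 1, we get a unique residue mod 273.
    Write x = 3 + 91·t and substitute into x ≡ 1 (mod 3): 91·t ≡ 1 − 3 = -2 (mod 3).
    Reduce coefficients mod 3: 1·t ≡ 1 (mod 3).
    So t ≡ 1 (mod 3).
    Then x = 3 + 91·1 = 94, valid modulo lcm(91, 3) = 273: x ≡ 94 (mod 273).
Verify: 94 mod 13 = 3 ✓, 94 mod 7 = 3 ✓, 94 mod 3 = 1 ✓.

x ≡ 94 (mod 273).


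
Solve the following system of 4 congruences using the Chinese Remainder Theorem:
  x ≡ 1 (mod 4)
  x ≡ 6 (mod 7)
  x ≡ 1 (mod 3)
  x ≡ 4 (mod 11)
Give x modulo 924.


Product of moduli M = 4 · 7 · 3 · 11 = 924.
Merge one congruence at a time:
  Start: x ≡ 1 (mod 4).
  Combine with x ≡ 6 (mod 7); new modulus lcm = 28.
    Write x = 1 + 4·t and substitute into x ≡ 6 (mod 7): 4·t ≡ 6 − 1 = 5 (mod 7).
    The inverse of 4 mod 7 is 2 (since 4·2 = 8 = 1·7 + 1), so t ≡ 2·5 = 10 ≡ 3 (mod 7).
    Then x = 1 + 4·3 = 13, valid modulo lcm(4, 7) = 28: x ≡ 13 (mod 28).
  Combine with x ≡ 1 (mod 3); new modulus lcm = 84.
    Write x = 13 + 28·t and substitute into x ≡ 1 (mod 3): 28·t ≡ 1 − 13 = -12 (mod 3).
    Reduce coefficients mod 3: 1·t ≡ 0 (mod 3).
    So t ≡ 0 (mod 3).
    Then x = 13 + 28·0 = 13, valid modulo lcm(28, 3) = 84: x ≡ 13 (mod 84).
  Combine with x ≡ 4 (mod 11); new modulus lcm = 924.
    Write x = 13 + 84·t and substitute into x ≡ 4 (mod 11): 84·t ≡ 4 − 13 = -9 (mod 11).
    Reduce coefficients mod 11: 7·t ≡ 2 (mod 11).
    The inverse of 7 mod 11 is 8 (since 7·8 = 56 = 5·11 + 1), so t ≡ 8·2 = 16 ≡ 5 (mod 11).
    Then x = 13 + 84·5 = 433, valid modulo lcm(84, 11) = 924: x ≡ 433 (mod 924).
Verify against each original: 433 mod 4 = 1, 433 mod 7 = 6, 433 mod 3 = 1, 433 mod 11 = 4.

x ≡ 433 (mod 924).


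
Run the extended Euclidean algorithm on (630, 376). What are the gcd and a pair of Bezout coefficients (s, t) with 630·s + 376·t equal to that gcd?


Euclidean algorithm on (630, 376) — divide until remainder is 0:
  630 = 1 · 376 + 254
  376 = 1 · 254 + 122
  254 = 2 · 122 + 10
  122 = 12 · 10 + 2
  10 = 5 · 2 + 0
gcd(630, 376) = 2.
Track Bezout coefficients alongside the remainders: start with r₀ = 630 = a·1 + b·0 (s = 1, t = 0) and r₁ = 376 = a·0 + b·1 (s = 0, t = 1); each new remainder r_{k+1} = r_{k-1} − q_k·r_k inherits s_{k+1} = s_{k-1} − q_k·s_k, t_{k+1} = t_{k-1} − q_k·t_k, so r_k = a·s_k + b·t_k at every step:
  q = 1: r = 254, s = 1 − 1·0 = 1, t = 0 − 1·1 = -1  (check: 630·1 + 376·(-1) = 254)
  q = 1: r = 122, s = 0 − 1·1 = -1, t = 1 − 1·(-1) = 2  (check: 630·(-1) + 376·2 = 122)
  q = 2: r = 10, s = 1 − 2·(-1) = 3, t = -1 − 2·2 = -5  (check: 630·3 + 376·(-5) = 10)
  q = 12: r = 2, s = -1 − 12·3 = -37, t = 2 − 12·(-5) = 62  (check: 630·(-37) + 376·62 = 2)
The row with r = 2 (the gcd) gives the Bezout coefficients s = -37, t = 62.
Result: 630 · (-37) + 376 · (62) = 2.

gcd(630, 376) = 2; s = -37, t = 62 (check: 630·(-37) + 376·62 = 2).


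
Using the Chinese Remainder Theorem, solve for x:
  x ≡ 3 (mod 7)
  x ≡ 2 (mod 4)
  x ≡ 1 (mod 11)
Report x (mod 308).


Moduli 7, 4, 11 are pairwise coprime; by CRT there is a unique solution modulo M = 7 · 4 · 11 = 308.
Solve pairwise, accumulating the modulus:
  Start with x ≡ 3 (mod 7).
  Combine with x ≡ 2 (mod 4): since gcd(7, 4) = 1, we get a unique residue mod 28.
    Write x = 3 + 7·t and substitute into x ≡ 2 (mod 4): 7·t ≡ 2 − 3 = -1 (mod 4).
    Reduce coefficients mod 4: 3·t ≡ 3 (mod 4).
    The inverse of 3 mod 4 is 3 (since 3·3 = 9 = 2·4 + 1), so t ≡ 3·3 = 9 ≡ 1 (mod 4).
    Then x = 3 + 7·1 = 10, valid modulo lcm(7, 4) = 28: x ≡ 10 (mod 28).
  Combine with x ≡ 1 (mod 11): since gcd(28, 11) = 1, we get a unique residue mod 308.
    Write x = 10 + 28·t and substitute into x ≡ 1 (mod 11): 28·t ≡ 1 − 10 = -9 (mod 11).
    Reduce coefficients mod 11: 6·t ≡ 2 (mod 11).
    The inverse of 6 mod 11 is 2 (since 6·2 = 12 = 1·11 + 1), so t ≡ 2·2 = 4 ≡ 4 (mod 11).
    Then x = 10 + 28·4 = 122, valid modulo lcm(28, 11) = 308: x ≡ 122 (mod 308).
Verify: 122 mod 7 = 3 ✓, 122 mod 4 = 2 ✓, 122 mod 11 = 1 ✓.

x ≡ 122 (mod 308).


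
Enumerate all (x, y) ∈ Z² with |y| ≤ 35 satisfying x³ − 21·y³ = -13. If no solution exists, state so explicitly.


The equation is x³ - 21y³ = -13. For fixed y, x³ = 21·y³ − 13, so a solution requires the RHS to be a perfect cube.
Strategy: iterate y from -35 to 35, compute RHS = 21·y³ − 13, and check whether it is a (positive or negative) perfect cube.
Check small values of y:
  y = 0: RHS = -13 is not a perfect cube.
  y = 1: RHS = 8 = (2)³ ⇒ x = 2 works.
  y = -1: RHS = -34 is not a perfect cube.
  y = 2: RHS = 155 is not a perfect cube.
  y = -2: RHS = -181 is not a perfect cube.
  y = 3: RHS = 554 is not a perfect cube.
  y = -3: RHS = -580 is not a perfect cube.
Continuing, at y = 4: RHS = 1331 = (11)³ ⇒ x = 11 works.
Searching the remaining y in |y| ≤ 35 finds no further solutions.
Collected solutions: (2, 1), (11, 4).

Solutions (with |y| ≤ 35): (2, 1), (11, 4).


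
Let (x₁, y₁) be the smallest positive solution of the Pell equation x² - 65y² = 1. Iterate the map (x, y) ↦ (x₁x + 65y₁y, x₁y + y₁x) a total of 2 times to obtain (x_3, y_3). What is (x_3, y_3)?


Step 1: Find the fundamental solution (x₁, y₁) of x² - 65y² = 1.
  Expand √65 as a continued fraction. a₀ = ⌊√65⌋ = 8; iterate m_{k+1} = d_k·a_k − m_k, d_{k+1} = (65 − m_{k+1}²)/d_k, a_{k+1} = ⌊(a₀ + m_{k+1})/d_{k+1}⌋ (starting m₀ = 0, d₀ = 1), with convergents p_k = a_k·p_{k-1} + p_{k-2}, q_k = a_k·q_{k-1} + q_{k-2} (p₋₁ = 1, q₋₁ = 0):
  k = 0: a₀ = 8; p₀/q₀ = 8/1; p₀² − 65·q₀² = 64 − 65 = -1.
  k = 1: m = 8, d = 1, a = ⌊(8 + 8)/1⌋ = 16; p/q = (16·8 + 1)/(16·1 + 0) = 129/16; p² − 65·q² = 16641 − 16640 = 1.
  The first convergent with p² − 65·q² = 1 gives the fundamental solution (x₁, y₁) = (129, 16).
Step 2: Apply the recurrence (x_{n+1}, y_{n+1}) = (x₁x_n + 65y₁y_n, x₁y_n + y₁x_n) repeatedly.
  From (x_1, y_1) = (129, 16): x_2 = 129·129 + 65·16·16 = 33281; y_2 = 129·16 + 16·129 = 4128.
  From (x_2, y_2) = (33281, 4128): x_3 = 129·33281 + 65·16·4128 = 8586369; y_3 = 129·4128 + 16·33281 = 1065008.
Step 3: Verify x_3² - 65·y_3² = 73725732604161 - 73725732604160 = 1 (should be 1). ✓

(x_1, y_1) = (129, 16); (x_3, y_3) = (8586369, 1065008).


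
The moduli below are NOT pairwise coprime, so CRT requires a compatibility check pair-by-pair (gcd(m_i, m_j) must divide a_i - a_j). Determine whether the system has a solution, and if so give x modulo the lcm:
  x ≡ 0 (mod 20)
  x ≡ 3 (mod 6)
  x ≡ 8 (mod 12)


Moduli 20, 6, 12 are not pairwise coprime, so CRT works modulo lcm(m_i) when all pairwise compatibility conditions hold.
Pairwise compatibility: gcd(m_i, m_j) must divide a_i - a_j for every pair.
Merge one congruence at a time:
  Start: x ≡ 0 (mod 20).
  Combine with x ≡ 3 (mod 6): gcd(20, 6) = 2, and 3 - 0 = 3 is NOT divisible by 2.
    ⇒ system is inconsistent (no integer solution).

No solution (the system is inconsistent).


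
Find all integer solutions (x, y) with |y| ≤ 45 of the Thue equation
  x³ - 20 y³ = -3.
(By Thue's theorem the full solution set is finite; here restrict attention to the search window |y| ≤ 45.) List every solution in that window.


The equation is x³ - 20y³ = -3. For fixed y, x³ = 20·y³ − 3, so a solution requires the RHS to be a perfect cube.
Strategy: iterate y from -45 to 45, compute RHS = 20·y³ − 3, and check whether it is a (positive or negative) perfect cube.
Check small values of y:
  y = 0: RHS = -3 is not a perfect cube.
  y = 1: RHS = 17 is not a perfect cube.
  y = -1: RHS = -23 is not a perfect cube.
  y = 2: RHS = 157 is not a perfect cube.
  y = -2: RHS = -163 is not a perfect cube.
  y = 3: RHS = 537 is not a perfect cube.
  y = -3: RHS = -543 is not a perfect cube.
Continuing the search up to |y| = 45 finds no solutions either.
No (x, y) in the scanned range satisfies the equation.

No integer solutions with |y| ≤ 45.


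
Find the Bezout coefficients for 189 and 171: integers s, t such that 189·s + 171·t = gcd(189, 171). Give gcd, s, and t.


Euclidean algorithm on (189, 171) — divide until remainder is 0:
  189 = 1 · 171 + 18
  171 = 9 · 18 + 9
  18 = 2 · 9 + 0
gcd(189, 171) = 9.
Track Bezout coefficients alongside the remainders: start with r₀ = 189 = a·1 + b·0 (s = 1, t = 0) and r₁ = 171 = a·0 + b·1 (s = 0, t = 1); each new remainder r_{k+1} = r_{k-1} − q_k·r_k inherits s_{k+1} = s_{k-1} − q_k·s_k, t_{k+1} = t_{k-1} − q_k·t_k, so r_k = a·s_k + b·t_k at every step:
  q = 1: r = 18, s = 1 − 1·0 = 1, t = 0 − 1·1 = -1  (check: 189·1 + 171·(-1) = 18)
  q = 9: r = 9, s = 0 − 9·1 = -9, t = 1 − 9·(-1) = 10  (check: 189·(-9) + 171·10 = 9)
The row with r = 9 (the gcd) gives the Bezout coefficients s = -9, t = 10.
Result: 189 · (-9) + 171 · (10) = 9.

gcd(189, 171) = 9; s = -9, t = 10 (check: 189·(-9) + 171·10 = 9).


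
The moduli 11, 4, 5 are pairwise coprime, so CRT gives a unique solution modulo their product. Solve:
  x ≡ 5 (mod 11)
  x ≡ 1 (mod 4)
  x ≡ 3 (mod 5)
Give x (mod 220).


Moduli 11, 4, 5 are pairwise coprime; by CRT there is a unique solution modulo M = 11 · 4 · 5 = 220.
Solve pairwise, accumulating the modulus:
  Start with x ≡ 5 (mod 11).
  Combine with x ≡ 1 (mod 4): since gcd(11, 4) = 1, we get a unique residue mod 44.
    Write x = 5 + 11·t and substitute into x ≡ 1 (mod 4): 11·t ≡ 1 − 5 = -4 (mod 4).
    Reduce coefficients mod 4: 3·t ≡ 0 (mod 4).
    The inverse of 3 mod 4 is 3 (since 3·3 = 9 = 2·4 + 1), so t ≡ 3·0 = 0 ≡ 0 (mod 4).
    Then x = 5 + 11·0 = 5, valid modulo lcm(11, 4) = 44: x ≡ 5 (mod 44).
  Combine with x ≡ 3 (mod 5): since gcd(44, 5) = 1, we get a unique residue mod 220.
    Write x = 5 + 44·t and substitute into x ≡ 3 (mod 5): 44·t ≡ 3 − 5 = -2 (mod 5).
    Reduce coefficients mod 5: 4·t ≡ 3 (mod 5).
    The inverse of 4 mod 5 is 4 (since 4·4 = 16 = 3·5 + 1), so t ≡ 4·3 = 12 ≡ 2 (mod 5).
    Then x = 5 + 44·2 = 93, valid modulo lcm(44, 5) = 220: x ≡ 93 (mod 220).
Verify: 93 mod 11 = 5 ✓, 93 mod 4 = 1 ✓, 93 mod 5 = 3 ✓.

x ≡ 93 (mod 220).
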